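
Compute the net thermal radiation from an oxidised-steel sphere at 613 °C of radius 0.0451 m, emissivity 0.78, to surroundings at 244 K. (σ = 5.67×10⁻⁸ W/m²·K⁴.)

A = 4πr² = 4π × (0.0451)² = 0.0256 m².
Convert: 613 °C = 886 K.
Q = εσA(T⁴ − T_s⁴). T⁴ − T_s⁴ = (886)⁴ − (244)⁴ = 6.16×10^11 − 3.54×10^9 = 6.13×10^11 K⁴.
Q = 0.78 × 5.67×10⁻⁸ × 0.0256 × 6.13×10^11 = 693 W.

Q ≈ 693 W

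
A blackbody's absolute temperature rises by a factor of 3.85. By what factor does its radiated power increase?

factor ≈ 220

P ∝ T⁴, so the power scales as (3.85)⁴ = 220.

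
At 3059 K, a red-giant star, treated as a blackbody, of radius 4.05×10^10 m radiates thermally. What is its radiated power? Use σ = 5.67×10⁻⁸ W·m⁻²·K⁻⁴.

P ≈ 1.02×10^29 W

A = 4πr² = 4π × (4.05×10^10)² = 2.06×10^22 m².
P = σAT⁴ = 5.67×10⁻⁸ × 2.06×10^22 × (3059)⁴ = 5.67×10⁻⁸ × 2.06×10^22 × 8.76×10^13.
P = 1.02×10^29 W.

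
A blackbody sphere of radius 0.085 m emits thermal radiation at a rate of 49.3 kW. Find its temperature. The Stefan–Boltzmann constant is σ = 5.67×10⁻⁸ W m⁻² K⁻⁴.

A = 4πr² = 4π × (0.085)² = 0.0908 m².
From P = σAT⁴, T = (P / σA)^(1/4) = (49300 / (5.67×10⁻⁸ × 0.0908))^(1/4).
T = (9.58×10^12)^(1/4) = 1760 K.

T ≈ 1760 K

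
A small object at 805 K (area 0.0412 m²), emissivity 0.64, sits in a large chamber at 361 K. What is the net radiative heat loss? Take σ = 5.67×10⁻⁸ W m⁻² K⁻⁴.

Q ≈ 602 W

Q = εσA(T⁴ − T_s⁴). T⁴ − T_s⁴ = (805)⁴ − (361)⁴ = 4.20×10^11 − 1.70×10^10 = 4.03×10^11 K⁴.
Q = 0.64 × 5.67×10⁻⁸ × 0.0412 × 4.03×10^11 = 602 W.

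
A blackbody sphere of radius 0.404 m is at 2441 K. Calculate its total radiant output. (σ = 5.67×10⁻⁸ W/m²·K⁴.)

A = 4πr² = 4π × (0.404)² = 2.05 m².
P = σAT⁴ = 5.67×10⁻⁸ × 2.05 × (2441)⁴ = 5.67×10⁻⁸ × 2.05 × 3.55×10^13.
P = 4.13×10^6 W.

P ≈ 4.13×10^6 W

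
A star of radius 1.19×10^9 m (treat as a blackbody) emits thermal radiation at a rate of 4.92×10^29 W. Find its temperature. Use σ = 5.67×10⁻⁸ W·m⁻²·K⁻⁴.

T ≈ 26400 K

A = 4πr² = 4π × (1.19×10^9)² = 1.78×10^19 m².
From P = σAT⁴, T = (P / σA)^(1/4) = (4.92×10^29 / (5.67×10⁻⁸ × 1.78×10^19))^(1/4).
T = (4.88×10^17)^(1/4) = 26400 K.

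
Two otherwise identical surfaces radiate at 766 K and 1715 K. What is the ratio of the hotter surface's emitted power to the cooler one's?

ratio ≈ 25.1

P ∝ T⁴, so the ratio is (1715/766)⁴ = (2.239)⁴ = 25.1.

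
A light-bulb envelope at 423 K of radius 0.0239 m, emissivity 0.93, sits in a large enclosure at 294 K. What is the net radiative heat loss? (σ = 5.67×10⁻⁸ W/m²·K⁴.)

Q ≈ 9.29 W

A = 4πr² = 4π × (0.0239)² = 7.18×10^-3 m².
Q = εσA(T⁴ − T_s⁴). T⁴ − T_s⁴ = (423)⁴ − (294)⁴ = 3.20×10^10 − 7.47×10^9 = 2.45×10^10 K⁴.
Q = 0.93 × 5.67×10⁻⁸ × 7.18×10^-3 × 2.45×10^10 = 9.29 W.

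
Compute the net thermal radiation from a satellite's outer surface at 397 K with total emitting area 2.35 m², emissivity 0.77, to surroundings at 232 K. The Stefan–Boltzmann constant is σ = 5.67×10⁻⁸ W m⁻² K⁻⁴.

Q = εσA(T⁴ − T_s⁴). T⁴ − T_s⁴ = (397)⁴ − (232)⁴ = 2.48×10^10 − 2.90×10^9 = 2.19×10^10 K⁴.
Q = 0.77 × 5.67×10⁻⁸ × 2.35 × 2.19×10^10 = 2250 W.

Q ≈ 2250 W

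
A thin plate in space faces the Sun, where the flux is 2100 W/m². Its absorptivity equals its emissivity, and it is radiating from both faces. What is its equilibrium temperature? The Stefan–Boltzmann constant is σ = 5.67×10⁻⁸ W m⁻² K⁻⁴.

T ≈ 369 K

Absorbed flux αS = emitted flux 2εσT⁴ per unit area; with α = ε this gives T = (S/2σ)^(1/4).
T = (2100 / (2 × 5.67×10⁻⁸))^(1/4) = (1.85×10^10)^(1/4).
T = 369 K.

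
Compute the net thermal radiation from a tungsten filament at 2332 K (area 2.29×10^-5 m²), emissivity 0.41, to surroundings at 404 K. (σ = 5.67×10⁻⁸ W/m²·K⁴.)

Q ≈ 15.7 W

Q = εσA(T⁴ − T_s⁴). T⁴ − T_s⁴ = (2332)⁴ − (404)⁴ = 2.96×10^13 − 2.66×10^10 = 2.95×10^13 K⁴.
Q = 0.41 × 5.67×10⁻⁸ × 2.29×10^-5 × 2.95×10^13 = 15.7 W.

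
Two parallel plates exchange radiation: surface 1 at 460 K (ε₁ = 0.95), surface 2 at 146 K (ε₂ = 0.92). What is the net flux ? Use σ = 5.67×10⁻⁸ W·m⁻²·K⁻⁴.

For two large parallel gray plates, q = σ(T₁⁴ − T₂⁴) / (1/ε₁ + 1/ε₂ − 1).
1/ε₁ + 1/ε₂ − 1 = 1/0.95 + 1/0.92 − 1 = 1.140.
T₁⁴ − T₂⁴ = 4.48×10^10 − 4.54×10^8 = 4.43×10^10 K⁴.
q = 5.67×10⁻⁸ × 4.43×10^10 / 1.140 = 2210 W/m².

q ≈ 2210 W/m²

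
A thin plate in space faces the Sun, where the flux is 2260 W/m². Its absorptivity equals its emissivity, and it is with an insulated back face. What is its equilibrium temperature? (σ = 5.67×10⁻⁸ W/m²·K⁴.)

Absorbed flux αS = emitted flux εσT⁴ (one radiating face); with α = ε, T = (S/σ)^(1/4).
T = (2260 / 5.67×10⁻⁸)^(1/4) = (3.99×10^10)^(1/4).
T = 447 K.

T ≈ 447 K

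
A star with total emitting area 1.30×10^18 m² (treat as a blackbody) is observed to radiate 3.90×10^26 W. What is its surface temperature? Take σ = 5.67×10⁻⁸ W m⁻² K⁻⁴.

T ≈ 8530 K

From P = σAT⁴, T = (P / σA)^(1/4) = (3.90×10^26 / (5.67×10⁻⁸ × 1.30×10^18))^(1/4).
T = (5.29×10^15)^(1/4) = 8530 K.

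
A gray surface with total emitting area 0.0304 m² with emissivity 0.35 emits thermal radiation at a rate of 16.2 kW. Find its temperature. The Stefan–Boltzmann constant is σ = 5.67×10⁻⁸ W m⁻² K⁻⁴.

From P = εσAT⁴, T = (P / εσA)^(1/4) = (16200 / (0.35 × 5.67×10⁻⁸ × 0.0304))^(1/4).
T = (2.69×10^13)^(1/4) = 2280 K.

T ≈ 2280 K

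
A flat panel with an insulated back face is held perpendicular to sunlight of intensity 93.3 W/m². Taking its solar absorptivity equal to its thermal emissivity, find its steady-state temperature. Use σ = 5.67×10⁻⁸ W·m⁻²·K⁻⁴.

T ≈ 201 K

Absorbed flux αS = emitted flux εσT⁴ (one radiating face); with α = ε, T = (S/σ)^(1/4).
T = (93.3 / 5.67×10⁻⁸)^(1/4) = (1.65×10^9)^(1/4).
T = 201 K.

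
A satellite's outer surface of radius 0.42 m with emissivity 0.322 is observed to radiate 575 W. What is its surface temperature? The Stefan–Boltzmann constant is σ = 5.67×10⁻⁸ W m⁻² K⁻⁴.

T ≈ 345 K

A = 4πr² = 4π × (0.42)² = 2.22 m².
From P = εσAT⁴, T = (P / εσA)^(1/4) = (575 / (0.322 × 5.67×10⁻⁸ × 2.22))^(1/4).
T = (1.42×10^10)^(1/4) = 345 K.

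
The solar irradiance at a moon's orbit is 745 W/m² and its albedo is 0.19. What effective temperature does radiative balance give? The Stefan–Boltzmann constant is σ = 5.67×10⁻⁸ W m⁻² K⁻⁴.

T ≈ 227 K

Power absorbed = (1−a)S·πR²; power emitted = 4πR²σT⁴. Equating and cancelling πR²:
T = ((1−a)S / 4σ)^(1/4) = (603 / (4 × 5.67×10⁻⁸))^(1/4) = (2.66×10^9)^(1/4).
T = 227 K.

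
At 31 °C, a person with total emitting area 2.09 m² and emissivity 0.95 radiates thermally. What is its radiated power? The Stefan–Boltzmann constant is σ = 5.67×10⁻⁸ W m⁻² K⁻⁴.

P ≈ 961 W

31 °C = 304 K.
Stefan–Boltzmann: P = εσAT⁴ = 0.95 × 5.67×10⁻⁸ × 2.09 × (304)⁴ = 0.95 × 5.67×10⁻⁸ × 2.09 × 8.54×10^9.
P = 961 W.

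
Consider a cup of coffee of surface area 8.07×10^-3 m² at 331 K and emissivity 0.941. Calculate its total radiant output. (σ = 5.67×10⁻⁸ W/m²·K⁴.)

P ≈ 5.17 W

Stefan–Boltzmann: P = εσAT⁴ = 0.941 × 5.67×10⁻⁸ × 8.07×10^-3 × (331)⁴ = 0.941 × 5.67×10⁻⁸ × 8.07×10^-3 × 1.20×10^10.
P = 5.17 W.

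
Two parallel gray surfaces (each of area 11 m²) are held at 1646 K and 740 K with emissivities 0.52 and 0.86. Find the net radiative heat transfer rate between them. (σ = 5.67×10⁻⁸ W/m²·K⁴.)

Q ≈ 2.11×10^6 W

For two large parallel gray plates, q = σ(T₁⁴ − T₂⁴) / (1/ε₁ + 1/ε₂ − 1).
1/ε₁ + 1/ε₂ − 1 = 1/0.52 + 1/0.86 − 1 = 2.086.
T₁⁴ − T₂⁴ = 7.34×10^12 − 3.00×10^11 = 7.04×10^12 K⁴.
q = 5.67×10⁻⁸ × 7.04×10^12 / 2.086 = 1.91×10^5 W/m².
Q = q·A = 1.91×10^5 × 11 = 2.11×10^6 W.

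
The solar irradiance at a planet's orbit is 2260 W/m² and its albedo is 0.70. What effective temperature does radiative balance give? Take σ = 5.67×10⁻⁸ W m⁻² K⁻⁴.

T ≈ 234 K

Power absorbed = (1−a)S·πR²; power emitted = 4πR²σT⁴. Equating and cancelling πR²:
T = ((1−a)S / 4σ)^(1/4) = (678 / (4 × 5.67×10⁻⁸))^(1/4) = (2.99×10^9)^(1/4).
T = 234 K.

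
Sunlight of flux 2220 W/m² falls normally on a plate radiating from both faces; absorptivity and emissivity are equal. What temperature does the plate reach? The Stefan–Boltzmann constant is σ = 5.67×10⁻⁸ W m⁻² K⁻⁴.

T ≈ 374 K

Absorbed flux αS = emitted flux 2εσT⁴ per unit area; with α = ε this gives T = (S/2σ)^(1/4).
T = (2220 / (2 × 5.67×10⁻⁸))^(1/4) = (1.96×10^10)^(1/4).
T = 374 K.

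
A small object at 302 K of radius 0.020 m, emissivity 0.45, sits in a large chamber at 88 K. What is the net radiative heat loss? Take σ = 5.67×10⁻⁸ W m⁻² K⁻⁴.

A = 4πr² = 4π × (0.020)² = 5.03×10^-3 m².
Q = εσA(T⁴ − T_s⁴). T⁴ − T_s⁴ = (302)⁴ − (88)⁴ = 8.32×10^9 − 6.00×10^7 = 8.26×10^9 K⁴.
Q = 0.45 × 5.67×10⁻⁸ × 5.03×10^-3 × 8.26×10^9 = 1.06 W.

Q ≈ 1.06 W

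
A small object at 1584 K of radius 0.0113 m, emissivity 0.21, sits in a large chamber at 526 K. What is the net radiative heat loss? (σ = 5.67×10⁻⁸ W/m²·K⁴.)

A = 4πr² = 4π × (0.0113)² = 1.60×10^-3 m².
Q = εσA(T⁴ − T_s⁴). T⁴ − T_s⁴ = (1584)⁴ − (526)⁴ = 6.30×10^12 − 7.65×10^10 = 6.22×10^12 K⁴.
Q = 0.21 × 5.67×10⁻⁸ × 1.60×10^-3 × 6.22×10^12 = 119 W.

Q ≈ 119 W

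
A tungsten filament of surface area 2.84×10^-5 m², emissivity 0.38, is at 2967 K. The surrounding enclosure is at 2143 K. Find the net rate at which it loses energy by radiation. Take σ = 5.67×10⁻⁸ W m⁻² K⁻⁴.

Q = εσA(T⁴ − T_s⁴). T⁴ − T_s⁴ = (2967)⁴ − (2143)⁴ = 7.75×10^13 − 2.11×10^13 = 5.64×10^13 K⁴.
Q = 0.38 × 5.67×10⁻⁸ × 2.84×10^-5 × 5.64×10^13 = 34.5 W.

Q ≈ 34.5 W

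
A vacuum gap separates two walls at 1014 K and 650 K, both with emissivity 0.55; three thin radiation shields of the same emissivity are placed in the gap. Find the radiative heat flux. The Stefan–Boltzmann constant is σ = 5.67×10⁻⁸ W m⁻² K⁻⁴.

Each of the 4 gaps contributes resistance (2/ε − 1) = 2/0.55 − 1 = 2.636; total = 10.55.
q = σ(T₁⁴ − T₂⁴) / 10.55 = 5.67×10⁻⁸ × 8.79×10^11 / 10.55 = 4720 W/m².

q ≈ 4720 W/m²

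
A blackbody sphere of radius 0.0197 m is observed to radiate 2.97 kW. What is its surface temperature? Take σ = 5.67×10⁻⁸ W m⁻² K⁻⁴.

T ≈ 1810 K

A = 4πr² = 4π × (0.0197)² = 4.88×10^-3 m².
From P = σAT⁴, T = (P / σA)^(1/4) = (2970 / (5.67×10⁻⁸ × 4.88×10^-3))^(1/4).
T = (1.07×10^13)^(1/4) = 1810 K.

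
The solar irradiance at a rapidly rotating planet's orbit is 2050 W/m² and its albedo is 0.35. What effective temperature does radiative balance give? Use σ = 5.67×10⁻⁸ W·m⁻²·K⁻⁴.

T ≈ 277 K

Power absorbed = (1−a)S·πR²; power emitted = 4πR²σT⁴. Equating and cancelling πR²:
T = ((1−a)S / 4σ)^(1/4) = (1330 / (4 × 5.67×10⁻⁸))^(1/4) = (5.88×10^9)^(1/4).
T = 277 K.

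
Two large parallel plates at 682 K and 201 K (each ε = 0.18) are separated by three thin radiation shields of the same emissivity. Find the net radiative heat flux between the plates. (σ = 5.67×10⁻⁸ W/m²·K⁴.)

q ≈ 301 W/m²

Each of the 4 gaps contributes resistance (2/ε − 1) = 2/0.18 − 1 = 10.11; total = 40.44.
q = σ(T₁⁴ − T₂⁴) / 40.44 = 5.67×10⁻⁸ × 2.15×10^11 / 40.44 = 301 W/m².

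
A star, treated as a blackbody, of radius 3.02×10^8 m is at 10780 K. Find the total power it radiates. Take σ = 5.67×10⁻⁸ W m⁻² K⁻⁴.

A = 4πr² = 4π × (3.02×10^8)² = 1.15×10^18 m².
P = σAT⁴ = 5.67×10⁻⁸ × 1.15×10^18 × (10780)⁴ = 5.67×10⁻⁸ × 1.15×10^18 × 1.35×10^16.
P = 8.78×10^26 W.

P ≈ 8.78×10^26 W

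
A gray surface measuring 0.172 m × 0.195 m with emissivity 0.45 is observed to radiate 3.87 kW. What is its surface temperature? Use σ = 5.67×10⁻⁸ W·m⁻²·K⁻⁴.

T ≈ 1460 K

A = 0.172 × 0.195 = 0.0335 m².
From P = εσAT⁴, T = (P / εσA)^(1/4) = (3870 / (0.45 × 5.67×10⁻⁸ × 0.0335))^(1/4).
T = (4.52×10^12)^(1/4) = 1460 K.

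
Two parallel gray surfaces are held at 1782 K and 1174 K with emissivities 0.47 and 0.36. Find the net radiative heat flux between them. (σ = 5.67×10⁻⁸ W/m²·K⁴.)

q ≈ 1.19×10^5 W/m²

For two large parallel gray plates, q = σ(T₁⁴ − T₂⁴) / (1/ε₁ + 1/ε₂ − 1).
1/ε₁ + 1/ε₂ − 1 = 1/0.47 + 1/0.36 − 1 = 3.905.
T₁⁴ − T₂⁴ = 1.01×10^13 − 1.90×10^12 = 8.18×10^12 K⁴.
q = 5.67×10⁻⁸ × 8.18×10^12 / 3.905 = 1.19×10^5 W/m².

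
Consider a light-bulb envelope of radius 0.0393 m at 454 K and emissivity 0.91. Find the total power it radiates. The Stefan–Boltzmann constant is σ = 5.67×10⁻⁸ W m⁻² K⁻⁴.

P ≈ 42.5 W

A = 4πr² = 4π × (0.0393)² = 0.0194 m².
Stefan–Boltzmann: P = εσAT⁴ = 0.91 × 5.67×10⁻⁸ × 0.0194 × (454)⁴ = 0.91 × 5.67×10⁻⁸ × 0.0194 × 4.25×10^10.
P = 42.5 W.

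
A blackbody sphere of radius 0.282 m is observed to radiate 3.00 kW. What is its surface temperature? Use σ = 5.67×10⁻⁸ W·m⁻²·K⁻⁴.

A = 4πr² = 4π × (0.282)² = 0.999 m².
From P = σAT⁴, T = (P / σA)^(1/4) = (3000 / (5.67×10⁻⁸ × 0.999))^(1/4).
T = (5.29×10^10)^(1/4) = 480 K.

T ≈ 480 K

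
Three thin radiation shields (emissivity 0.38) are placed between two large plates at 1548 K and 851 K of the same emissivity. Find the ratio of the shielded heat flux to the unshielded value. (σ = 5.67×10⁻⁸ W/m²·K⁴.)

ratio ≈ 0.250

With N identical shields there are N+1 = 4 gaps in series, each with the same radiative resistance, so the flux falls to 1/(N+1) of its unshielded value.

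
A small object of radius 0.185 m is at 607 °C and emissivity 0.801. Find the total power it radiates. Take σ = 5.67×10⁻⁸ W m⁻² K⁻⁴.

A = 4πr² = 4π × (0.185)² = 0.430 m².
607 °C = 880 K.
P = εσAT⁴ = 0.801 × 5.67×10⁻⁸ × 0.430 × (880)⁴ = 0.801 × 5.67×10⁻⁸ × 0.430 × 6.00×10^11.
P = 11700 W.

P ≈ 11700 W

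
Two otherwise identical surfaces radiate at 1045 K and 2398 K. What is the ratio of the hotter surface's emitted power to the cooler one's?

P ∝ T⁴, so the ratio is (2398/1045)⁴ = (2.295)⁴ = 27.7.

ratio ≈ 27.7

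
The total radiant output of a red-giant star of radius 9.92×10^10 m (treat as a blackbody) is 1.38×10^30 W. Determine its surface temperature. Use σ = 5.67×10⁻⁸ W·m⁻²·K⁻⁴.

T ≈ 3750 K

A = 4πr² = 4π × (9.92×10^10)² = 1.24×10^23 m².
From P = σAT⁴, T = (P / σA)^(1/4) = (1.38×10^30 / (5.67×10⁻⁸ × 1.24×10^23))^(1/4).
T = (1.97×10^14)^(1/4) = 3750 K.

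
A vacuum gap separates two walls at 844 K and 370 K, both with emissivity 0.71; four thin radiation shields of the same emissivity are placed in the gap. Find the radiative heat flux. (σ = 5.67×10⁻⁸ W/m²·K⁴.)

Each of the 5 gaps contributes resistance (2/ε − 1) = 2/0.71 − 1 = 1.817; total = 9.085.
q = σ(T₁⁴ − T₂⁴) / 9.085 = 5.67×10⁻⁸ × 4.89×10^11 / 9.085 = 3050 W/m².

q ≈ 3050 W/m²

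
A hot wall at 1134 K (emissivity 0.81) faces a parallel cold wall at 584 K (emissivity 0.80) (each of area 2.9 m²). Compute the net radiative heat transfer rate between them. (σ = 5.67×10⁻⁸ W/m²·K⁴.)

For two large parallel gray plates, q = σ(T₁⁴ − T₂⁴) / (1/ε₁ + 1/ε₂ − 1).
1/ε₁ + 1/ε₂ − 1 = 1/0.81 + 1/0.80 − 1 = 1.485.
T₁⁴ − T₂⁴ = 1.65×10^12 − 1.16×10^11 = 1.54×10^12 K⁴.
q = 5.67×10⁻⁸ × 1.54×10^12 / 1.485 = 58700 W/m².
Q = q·A = 58700 × 2.9 = 1.70×10^5 W.

Q ≈ 1.70×10^5 W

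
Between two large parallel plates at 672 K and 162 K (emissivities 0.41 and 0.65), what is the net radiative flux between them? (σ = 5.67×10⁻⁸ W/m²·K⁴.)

For two large parallel gray plates, q = σ(T₁⁴ − T₂⁴) / (1/ε₁ + 1/ε₂ − 1).
1/ε₁ + 1/ε₂ − 1 = 1/0.41 + 1/0.65 − 1 = 2.977.
T₁⁴ − T₂⁴ = 2.04×10^11 − 6.89×10^8 = 2.03×10^11 K⁴.
q = 5.67×10⁻⁸ × 2.03×10^11 / 2.977 = 3870 W/m².

q ≈ 3870 W/m²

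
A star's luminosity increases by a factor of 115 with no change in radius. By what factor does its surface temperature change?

factor ≈ 3.27

P ∝ T⁴ ⇒ T ∝ P^(1/4), so T scales by (115)^(1/4) = 3.27.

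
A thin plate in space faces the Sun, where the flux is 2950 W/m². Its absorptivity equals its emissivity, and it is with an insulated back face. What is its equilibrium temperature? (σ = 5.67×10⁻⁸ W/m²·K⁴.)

Absorbed flux αS = emitted flux εσT⁴ (one radiating face); with α = ε, T = (S/σ)^(1/4).
T = (2950 / 5.67×10⁻⁸)^(1/4) = (5.20×10^10)^(1/4).
T = 478 K.

T ≈ 478 K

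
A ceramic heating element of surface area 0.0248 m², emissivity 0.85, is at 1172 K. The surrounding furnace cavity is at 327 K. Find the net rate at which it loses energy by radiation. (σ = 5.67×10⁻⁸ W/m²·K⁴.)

Q ≈ 2240 W

Q = εσA(T⁴ − T_s⁴). T⁴ − T_s⁴ = (1172)⁴ − (327)⁴ = 1.89×10^12 − 1.14×10^10 = 1.88×10^12 K⁴.
Q = 0.85 × 5.67×10⁻⁸ × 0.0248 × 1.88×10^12 = 2240 W.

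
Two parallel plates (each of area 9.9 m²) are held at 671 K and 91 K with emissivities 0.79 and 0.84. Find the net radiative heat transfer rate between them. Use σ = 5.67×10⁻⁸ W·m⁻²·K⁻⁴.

Q ≈ 78100 W

For two large parallel gray plates, q = σ(T₁⁴ − T₂⁴) / (1/ε₁ + 1/ε₂ − 1).
1/ε₁ + 1/ε₂ − 1 = 1/0.79 + 1/0.84 − 1 = 1.456.
T₁⁴ − T₂⁴ = 2.03×10^11 − 6.86×10^7 = 2.03×10^11 K⁴.
q = 5.67×10⁻⁸ × 2.03×10^11 / 1.456 = 7890 W/m².
Q = q·A = 7890 × 9.9 = 78100 W.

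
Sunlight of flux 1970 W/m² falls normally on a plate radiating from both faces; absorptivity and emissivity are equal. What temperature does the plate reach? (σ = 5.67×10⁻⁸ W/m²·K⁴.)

Absorbed flux αS = emitted flux 2εσT⁴ per unit area; with α = ε this gives T = (S/2σ)^(1/4).
T = (1970 / (2 × 5.67×10⁻⁸))^(1/4) = (1.74×10^10)^(1/4).
T = 363 K.

T ≈ 363 K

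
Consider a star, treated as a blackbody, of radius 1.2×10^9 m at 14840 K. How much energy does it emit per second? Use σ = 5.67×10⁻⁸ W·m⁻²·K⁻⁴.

A = 4πr² = 4π × (1.2×10^9)² = 1.81×10^19 m².
P = σAT⁴ = 5.67×10⁻⁸ × 1.81×10^19 × (14840)⁴ = 5.67×10⁻⁸ × 1.81×10^19 × 4.85×10^16.
P = 4.98×10^28 W.

P ≈ 4.98×10^28 W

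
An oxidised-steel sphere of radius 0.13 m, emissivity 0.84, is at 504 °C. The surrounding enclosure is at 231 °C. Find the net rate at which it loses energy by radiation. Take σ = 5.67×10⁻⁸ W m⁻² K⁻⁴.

A = 4πr² = 4π × (0.13)² = 0.212 m².
Convert: 504 °C = 777 K; 231 °C = 504 K.
Q = εσA(T⁴ − T_s⁴). T⁴ − T_s⁴ = (777)⁴ − (504)⁴ = 3.64×10^11 − 6.45×10^10 = 3.00×10^11 K⁴.
Q = 0.84 × 5.67×10⁻⁸ × 0.212 × 3.00×10^11 = 3030 W.

Q ≈ 3030 W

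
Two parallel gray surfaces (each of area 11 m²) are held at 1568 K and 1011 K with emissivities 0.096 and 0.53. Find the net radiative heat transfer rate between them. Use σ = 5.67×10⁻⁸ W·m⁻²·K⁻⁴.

For two large parallel gray plates, q = σ(T₁⁴ − T₂⁴) / (1/ε₁ + 1/ε₂ − 1).
1/ε₁ + 1/ε₂ − 1 = 1/0.096 + 1/0.53 − 1 = 11.30.
T₁⁴ − T₂⁴ = 6.04×10^12 − 1.04×10^12 = 5.00×10^12 K⁴.
q = 5.67×10⁻⁸ × 5.00×10^12 / 11.30 = 25100 W/m².
Q = q·A = 25100 × 11 = 2.76×10^5 W.

Q ≈ 2.76×10^5 W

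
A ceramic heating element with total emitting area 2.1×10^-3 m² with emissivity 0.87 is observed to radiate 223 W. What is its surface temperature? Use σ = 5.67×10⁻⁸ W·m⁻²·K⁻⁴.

From P = εσAT⁴, T = (P / εσA)^(1/4) = (223 / (0.87 × 5.67×10⁻⁸ × 2.10×10^-3))^(1/4).
T = (2.15×10^12)^(1/4) = 1210 K.

T ≈ 1210 K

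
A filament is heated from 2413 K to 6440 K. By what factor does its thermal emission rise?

P ∝ T⁴, so the ratio is (6440/2413)⁴ = (2.669)⁴ = 50.7.

ratio ≈ 50.7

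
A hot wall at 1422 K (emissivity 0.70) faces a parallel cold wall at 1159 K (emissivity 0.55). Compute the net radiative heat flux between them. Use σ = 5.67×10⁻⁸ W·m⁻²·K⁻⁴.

For two large parallel gray plates, q = σ(T₁⁴ − T₂⁴) / (1/ε₁ + 1/ε₂ − 1).
1/ε₁ + 1/ε₂ − 1 = 1/0.70 + 1/0.55 − 1 = 2.247.
T₁⁴ − T₂⁴ = 4.09×10^12 − 1.80×10^12 = 2.28×10^12 K⁴.
q = 5.67×10⁻⁸ × 2.28×10^12 / 2.247 = 57700 W/m².

q ≈ 57700 W/m²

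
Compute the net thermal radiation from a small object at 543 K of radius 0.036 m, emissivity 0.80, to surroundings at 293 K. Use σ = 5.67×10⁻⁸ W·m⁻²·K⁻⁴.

Q ≈ 58.8 W

A = 4πr² = 4π × (0.036)² = 0.0163 m².
Q = εσA(T⁴ − T_s⁴). T⁴ − T_s⁴ = (543)⁴ − (293)⁴ = 8.69×10^10 − 7.37×10^9 = 7.96×10^10 K⁴.
Q = 0.80 × 5.67×10⁻⁸ × 0.0163 × 7.96×10^10 = 58.8 W.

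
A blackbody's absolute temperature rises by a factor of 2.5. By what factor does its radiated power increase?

factor ≈ 39.1

P ∝ T⁴, so the power scales as (2.5)⁴ = 39.1.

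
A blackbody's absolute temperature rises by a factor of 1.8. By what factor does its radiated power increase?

P ∝ T⁴, so the power scales as (1.8)⁴ = 10.5.

factor ≈ 10.5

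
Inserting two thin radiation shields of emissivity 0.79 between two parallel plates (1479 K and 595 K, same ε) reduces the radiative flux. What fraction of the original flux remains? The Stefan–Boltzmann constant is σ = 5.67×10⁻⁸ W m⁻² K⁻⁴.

ratio ≈ 0.333

With N identical shields there are N+1 = 3 gaps in series, each with the same radiative resistance, so the flux falls to 1/(N+1) of its unshielded value.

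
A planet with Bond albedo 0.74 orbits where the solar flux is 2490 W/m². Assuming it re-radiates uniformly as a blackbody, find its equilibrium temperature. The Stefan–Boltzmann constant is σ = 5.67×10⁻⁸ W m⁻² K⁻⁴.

Power absorbed = (1−a)S·πR²; power emitted = 4πR²σT⁴. Equating and cancelling πR²:
T = ((1−a)S / 4σ)^(1/4) = (647 / (4 × 5.67×10⁻⁸))^(1/4) = (2.85×10^9)^(1/4).
T = 231 K.

T ≈ 231 K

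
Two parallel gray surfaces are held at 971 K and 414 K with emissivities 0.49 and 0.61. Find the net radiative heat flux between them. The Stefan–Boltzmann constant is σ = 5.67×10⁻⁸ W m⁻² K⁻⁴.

For two large parallel gray plates, q = σ(T₁⁴ − T₂⁴) / (1/ε₁ + 1/ε₂ − 1).
1/ε₁ + 1/ε₂ − 1 = 1/0.49 + 1/0.61 − 1 = 2.680.
T₁⁴ − T₂⁴ = 8.89×10^11 − 2.94×10^10 = 8.60×10^11 K⁴.
q = 5.67×10⁻⁸ × 8.60×10^11 / 2.680 = 18200 W/m².

q ≈ 18200 W/m²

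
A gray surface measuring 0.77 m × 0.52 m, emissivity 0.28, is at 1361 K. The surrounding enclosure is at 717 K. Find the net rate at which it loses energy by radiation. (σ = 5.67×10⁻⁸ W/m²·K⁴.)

A = 0.77 × 0.52 = 0.400 m².
Q = εσA(T⁴ − T_s⁴). T⁴ − T_s⁴ = (1361)⁴ − (717)⁴ = 3.43×10^12 − 2.64×10^11 = 3.17×10^12 K⁴.
Q = 0.28 × 5.67×10⁻⁸ × 0.400 × 3.17×10^12 = 20100 W.

Q ≈ 20100 W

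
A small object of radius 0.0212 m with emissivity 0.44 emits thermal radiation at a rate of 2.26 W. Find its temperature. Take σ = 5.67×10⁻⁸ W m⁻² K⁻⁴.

A = 4πr² = 4π × (0.0212)² = 5.65×10^-3 m².
From P = εσAT⁴, T = (P / εσA)^(1/4) = (2.26 / (0.44 × 5.67×10⁻⁸ × 5.65×10^-3))^(1/4).
T = (1.60×10^10)^(1/4) = 356 K.

T ≈ 356 K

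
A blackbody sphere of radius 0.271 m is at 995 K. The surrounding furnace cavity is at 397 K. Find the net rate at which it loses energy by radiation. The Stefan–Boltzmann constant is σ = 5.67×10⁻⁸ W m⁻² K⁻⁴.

Q ≈ 50000 W

A = 4πr² = 4π × (0.271)² = 0.923 m².
Q = σA(T⁴ − T_s⁴). T⁴ − T_s⁴ = (995)⁴ − (397)⁴ = 9.80×10^11 − 2.48×10^10 = 9.55×10^11 K⁴.
Q = 5.67×10⁻⁸ × 0.923 × 9.55×10^11 = 50000 W.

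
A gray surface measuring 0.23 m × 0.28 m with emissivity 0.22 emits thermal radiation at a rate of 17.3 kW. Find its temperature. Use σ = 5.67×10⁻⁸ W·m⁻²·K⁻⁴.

A = 0.23 × 0.28 = 0.0644 m².
From P = εσAT⁴, T = (P / εσA)^(1/4) = (17300 / (0.22 × 5.67×10⁻⁸ × 0.0644))^(1/4).
T = (2.15×10^13)^(1/4) = 2150 K.

T ≈ 2150 K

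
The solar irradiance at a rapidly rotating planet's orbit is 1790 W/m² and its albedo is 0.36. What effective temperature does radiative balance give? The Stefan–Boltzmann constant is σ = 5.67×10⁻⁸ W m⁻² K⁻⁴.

Power absorbed = (1−a)S·πR²; power emitted = 4πR²σT⁴. Equating and cancelling πR²:
T = ((1−a)S / 4σ)^(1/4) = (1150 / (4 × 5.67×10⁻⁸))^(1/4) = (5.05×10^9)^(1/4).
T = 267 K.

T ≈ 267 K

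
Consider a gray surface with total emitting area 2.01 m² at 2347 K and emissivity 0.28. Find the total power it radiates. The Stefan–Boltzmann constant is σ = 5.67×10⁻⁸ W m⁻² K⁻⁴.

P ≈ 9.68×10^5 W

Stefan–Boltzmann: P = εσAT⁴ = 0.28 × 5.67×10⁻⁸ × 2.01 × (2347)⁴ = 0.28 × 5.67×10⁻⁸ × 2.01 × 3.03×10^13.
P = 9.68×10^5 W.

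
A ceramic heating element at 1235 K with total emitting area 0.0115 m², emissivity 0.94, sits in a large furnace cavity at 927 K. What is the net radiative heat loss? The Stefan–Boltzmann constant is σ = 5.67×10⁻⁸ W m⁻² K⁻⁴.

Q ≈ 973 W

Q = εσA(T⁴ − T_s⁴). T⁴ − T_s⁴ = (1235)⁴ − (927)⁴ = 2.33×10^12 − 7.38×10^11 = 1.59×10^12 K⁴.
Q = 0.94 × 5.67×10⁻⁸ × 0.0115 × 1.59×10^12 = 973 W.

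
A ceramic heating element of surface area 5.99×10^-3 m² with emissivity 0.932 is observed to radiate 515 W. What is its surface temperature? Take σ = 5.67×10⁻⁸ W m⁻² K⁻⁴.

From P = εσAT⁴, T = (P / εσA)^(1/4) = (515 / (0.932 × 5.67×10⁻⁸ × 5.99×10^-3))^(1/4).
T = (1.63×10^12)^(1/4) = 1130 K.

T ≈ 1130 K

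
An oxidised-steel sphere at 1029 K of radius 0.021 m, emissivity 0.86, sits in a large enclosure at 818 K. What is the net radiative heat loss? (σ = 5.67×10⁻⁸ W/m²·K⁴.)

Q ≈ 182 W

A = 4πr² = 4π × (0.021)² = 5.54×10^-3 m².
Q = εσA(T⁴ − T_s⁴). T⁴ − T_s⁴ = (1029)⁴ − (818)⁴ = 1.12×10^12 − 4.48×10^11 = 6.73×10^11 K⁴.
Q = 0.86 × 5.67×10⁻⁸ × 5.54×10^-3 × 6.73×10^11 = 182 W.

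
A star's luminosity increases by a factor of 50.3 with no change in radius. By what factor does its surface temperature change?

P ∝ T⁴ ⇒ T ∝ P^(1/4), so T scales by (50.3)^(1/4) = 2.66.

factor ≈ 2.66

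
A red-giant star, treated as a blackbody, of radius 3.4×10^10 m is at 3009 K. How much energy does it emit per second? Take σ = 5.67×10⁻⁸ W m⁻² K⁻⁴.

P ≈ 6.75×10^28 W

A = 4πr² = 4π × (3.4×10^10)² = 1.45×10^22 m².
P = σAT⁴ = 5.67×10⁻⁸ × 1.45×10^22 × (3009)⁴ = 5.67×10⁻⁸ × 1.45×10^22 × 8.20×10^13.
P = 6.75×10^28 W.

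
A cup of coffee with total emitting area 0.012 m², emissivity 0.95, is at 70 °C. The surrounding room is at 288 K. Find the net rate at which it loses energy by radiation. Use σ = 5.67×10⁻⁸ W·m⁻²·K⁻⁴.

Convert: 70 °C = 343 K.
Q = εσA(T⁴ − T_s⁴). T⁴ − T_s⁴ = (343)⁴ − (288)⁴ = 1.38×10^10 − 6.88×10^9 = 6.96×10^9 K⁴.
Q = 0.95 × 5.67×10⁻⁸ × 0.0120 × 6.96×10^9 = 4.50 W.

Q ≈ 4.50 W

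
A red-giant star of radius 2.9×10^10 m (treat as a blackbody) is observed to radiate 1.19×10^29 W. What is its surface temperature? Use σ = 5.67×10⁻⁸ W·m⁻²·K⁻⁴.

T ≈ 3750 K

A = 4πr² = 4π × (2.9×10^10)² = 1.06×10^22 m².
From P = σAT⁴, T = (P / σA)^(1/4) = (1.19×10^29 / (5.67×10⁻⁸ × 1.06×10^22))^(1/4).
T = (1.99×10^14)^(1/4) = 3750 K.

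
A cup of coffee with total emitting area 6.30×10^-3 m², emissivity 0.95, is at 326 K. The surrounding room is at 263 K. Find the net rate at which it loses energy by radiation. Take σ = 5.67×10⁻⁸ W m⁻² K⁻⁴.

Q ≈ 2.21 W

Q = εσA(T⁴ − T_s⁴). T⁴ − T_s⁴ = (326)⁴ − (263)⁴ = 1.13×10^10 − 4.78×10^9 = 6.51×10^9 K⁴.
Q = 0.95 × 5.67×10⁻⁸ × 6.30×10^-3 × 6.51×10^9 = 2.21 W.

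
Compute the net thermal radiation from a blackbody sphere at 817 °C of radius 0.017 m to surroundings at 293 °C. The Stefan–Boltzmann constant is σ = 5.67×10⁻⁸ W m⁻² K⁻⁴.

A = 4πr² = 4π × (0.017)² = 3.63×10^-3 m².
Convert: 817 °C = 1090 K; 293 °C = 566 K.
Q = σA(T⁴ − T_s⁴). T⁴ − T_s⁴ = (1090)⁴ − (566)⁴ = 1.41×10^12 − 1.03×10^11 = 1.31×10^12 K⁴.
Q = 5.67×10⁻⁸ × 3.63×10^-3 × 1.31×10^12 = 270 W.

Q ≈ 270 W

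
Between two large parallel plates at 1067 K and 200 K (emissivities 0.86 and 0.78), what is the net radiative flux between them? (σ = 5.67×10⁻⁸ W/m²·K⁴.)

q ≈ 50800 W/m²

For two large parallel gray plates, q = σ(T₁⁴ − T₂⁴) / (1/ε₁ + 1/ε₂ − 1).
1/ε₁ + 1/ε₂ − 1 = 1/0.86 + 1/0.78 − 1 = 1.445.
T₁⁴ − T₂⁴ = 1.30×10^12 − 1.60×10^9 = 1.29×10^12 K⁴.
q = 5.67×10⁻⁸ × 1.29×10^12 / 1.445 = 50800 W/m².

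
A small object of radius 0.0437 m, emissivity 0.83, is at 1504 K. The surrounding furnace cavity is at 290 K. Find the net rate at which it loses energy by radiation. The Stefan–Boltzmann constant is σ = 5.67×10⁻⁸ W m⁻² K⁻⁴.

A = 4πr² = 4π × (0.0437)² = 0.0240 m².
Q = εσA(T⁴ − T_s⁴). T⁴ − T_s⁴ = (1504)⁴ − (290)⁴ = 5.12×10^12 − 7.07×10^9 = 5.11×10^12 K⁴.
Q = 0.83 × 5.67×10⁻⁸ × 0.0240 × 5.11×10^12 = 5770 W.

Q ≈ 5770 W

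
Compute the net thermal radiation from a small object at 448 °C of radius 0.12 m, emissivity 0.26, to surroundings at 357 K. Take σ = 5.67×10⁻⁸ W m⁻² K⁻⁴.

A = 4πr² = 4π × (0.12)² = 0.181 m².
Convert: 448 °C = 721 K.
Q = εσA(T⁴ − T_s⁴). T⁴ − T_s⁴ = (721)⁴ − (357)⁴ = 2.70×10^11 − 1.62×10^10 = 2.54×10^11 K⁴.
Q = 0.26 × 5.67×10⁻⁸ × 0.181 × 2.54×10^11 = 678 W.

Q ≈ 678 W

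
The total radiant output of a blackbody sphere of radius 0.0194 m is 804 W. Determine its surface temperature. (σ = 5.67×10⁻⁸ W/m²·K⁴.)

T ≈ 1320 K

A = 4πr² = 4π × (0.0194)² = 4.73×10^-3 m².
From P = σAT⁴, T = (P / σA)^(1/4) = (804 / (5.67×10⁻⁸ × 4.73×10^-3))^(1/4).
T = (3.00×10^12)^(1/4) = 1320 K.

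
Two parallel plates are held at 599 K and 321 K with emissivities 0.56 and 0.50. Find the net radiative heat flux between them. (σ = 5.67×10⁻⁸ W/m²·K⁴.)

q ≈ 2400 W/m²

For two large parallel gray plates, q = σ(T₁⁴ − T₂⁴) / (1/ε₁ + 1/ε₂ − 1).
1/ε₁ + 1/ε₂ − 1 = 1/0.56 + 1/0.50 − 1 = 2.786.
T₁⁴ − T₂⁴ = 1.29×10^11 − 1.06×10^10 = 1.18×10^11 K⁴.
q = 5.67×10⁻⁸ × 1.18×10^11 / 2.786 = 2400 W/m².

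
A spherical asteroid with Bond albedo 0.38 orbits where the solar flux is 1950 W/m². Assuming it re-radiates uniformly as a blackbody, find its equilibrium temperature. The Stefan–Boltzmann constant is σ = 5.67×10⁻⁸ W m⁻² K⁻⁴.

T ≈ 270 K

Power absorbed = (1−a)S·πR²; power emitted = 4πR²σT⁴. Equating and cancelling πR²:
T = ((1−a)S / 4σ)^(1/4) = (1210 / (4 × 5.67×10⁻⁸))^(1/4) = (5.33×10^9)^(1/4).
T = 270 K.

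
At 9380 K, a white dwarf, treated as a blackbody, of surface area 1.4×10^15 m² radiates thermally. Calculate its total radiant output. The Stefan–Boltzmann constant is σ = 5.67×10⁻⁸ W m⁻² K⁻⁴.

P = σAT⁴ = 5.67×10⁻⁸ × 1.40×10^15 × (9380)⁴ = 5.67×10⁻⁸ × 1.40×10^15 × 7.74×10^15.
P = 6.15×10^23 W.

P ≈ 6.15×10^23 W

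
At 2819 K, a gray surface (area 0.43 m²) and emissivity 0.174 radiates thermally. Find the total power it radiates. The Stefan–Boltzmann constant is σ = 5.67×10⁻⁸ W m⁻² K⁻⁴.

P ≈ 2.68×10^5 W

Stefan–Boltzmann: P = εσAT⁴ = 0.174 × 5.67×10⁻⁸ × 0.430 × (2819)⁴ = 0.174 × 5.67×10⁻⁸ × 0.430 × 6.32×10^13.
P = 2.68×10^5 W.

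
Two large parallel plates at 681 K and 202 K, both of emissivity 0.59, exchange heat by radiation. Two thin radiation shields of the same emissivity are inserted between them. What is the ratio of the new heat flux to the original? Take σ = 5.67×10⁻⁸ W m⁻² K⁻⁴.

With N identical shields there are N+1 = 3 gaps in series, each with the same radiative resistance, so the flux falls to 1/(N+1) of its unshielded value.

ratio ≈ 0.333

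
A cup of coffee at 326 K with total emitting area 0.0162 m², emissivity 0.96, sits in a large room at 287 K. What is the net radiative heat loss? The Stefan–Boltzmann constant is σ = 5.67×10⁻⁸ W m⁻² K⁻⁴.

Q ≈ 3.98 W

Q = εσA(T⁴ − T_s⁴). T⁴ − T_s⁴ = (326)⁴ − (287)⁴ = 1.13×10^10 − 6.78×10^9 = 4.51×10^9 K⁴.
Q = 0.96 × 5.67×10⁻⁸ × 0.0162 × 4.51×10^9 = 3.98 W.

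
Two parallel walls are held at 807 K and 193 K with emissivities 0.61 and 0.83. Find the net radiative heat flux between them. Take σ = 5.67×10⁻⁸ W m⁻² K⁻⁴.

For two large parallel gray plates, q = σ(T₁⁴ − T₂⁴) / (1/ε₁ + 1/ε₂ − 1).
1/ε₁ + 1/ε₂ − 1 = 1/0.61 + 1/0.83 − 1 = 1.844.
T₁⁴ − T₂⁴ = 4.24×10^11 − 1.39×10^9 = 4.23×10^11 K⁴.
q = 5.67×10⁻⁸ × 4.23×10^11 / 1.844 = 13000 W/m².

q ≈ 13000 W/m²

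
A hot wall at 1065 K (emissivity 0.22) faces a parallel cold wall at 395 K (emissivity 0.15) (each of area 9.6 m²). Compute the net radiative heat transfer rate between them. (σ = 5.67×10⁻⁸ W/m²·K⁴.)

For two large parallel gray plates, q = σ(T₁⁴ − T₂⁴) / (1/ε₁ + 1/ε₂ − 1).
1/ε₁ + 1/ε₂ − 1 = 1/0.22 + 1/0.15 − 1 = 10.21.
T₁⁴ − T₂⁴ = 1.29×10^12 − 2.43×10^10 = 1.26×10^12 K⁴.
q = 5.67×10⁻⁸ × 1.26×10^12 / 10.21 = 7010 W/m².
Q = q·A = 7010 × 9.6 = 67300 W.

Q ≈ 67300 W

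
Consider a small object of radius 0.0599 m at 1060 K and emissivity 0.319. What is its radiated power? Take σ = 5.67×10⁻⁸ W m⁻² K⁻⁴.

A = 4πr² = 4π × (0.0599)² = 0.0451 m².
Stefan–Boltzmann: P = εσAT⁴ = 0.319 × 5.67×10⁻⁸ × 0.0451 × (1060)⁴ = 0.319 × 5.67×10⁻⁸ × 0.0451 × 1.26×10^12.
P = 1030 W.

P ≈ 1030 W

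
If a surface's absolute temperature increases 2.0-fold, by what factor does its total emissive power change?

P ∝ T⁴, so the power scales as (2.0)⁴ = 16.0.

factor ≈ 16.0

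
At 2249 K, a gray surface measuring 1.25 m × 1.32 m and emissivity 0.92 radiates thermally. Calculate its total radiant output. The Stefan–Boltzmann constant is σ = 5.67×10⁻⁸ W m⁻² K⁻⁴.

P ≈ 2.20×10^6 W

A = 1.25 × 1.32 = 1.65 m².
Stefan–Boltzmann: P = εσAT⁴ = 0.92 × 5.67×10⁻⁸ × 1.65 × (2249)⁴ = 0.92 × 5.67×10⁻⁸ × 1.65 × 2.56×10^13.
P = 2.20×10^6 W.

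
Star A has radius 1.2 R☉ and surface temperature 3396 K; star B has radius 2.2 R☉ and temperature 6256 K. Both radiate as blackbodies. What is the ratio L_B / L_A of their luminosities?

L_B/L_A ≈ 38.7

L = 4πR²σT⁴ ∝ R²T⁴, so L_B/L_A = (2.2/1.2)² × (6256/3396)⁴ = 3.36 × 11.5 = 38.7.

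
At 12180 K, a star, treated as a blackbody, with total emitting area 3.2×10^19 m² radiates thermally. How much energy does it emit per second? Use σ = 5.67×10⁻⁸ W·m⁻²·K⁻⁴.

P = σAT⁴ = 5.67×10⁻⁸ × 3.20×10^19 × (12180)⁴ = 5.67×10⁻⁸ × 3.20×10^19 × 2.20×10^16.
P = 3.99×10^28 W.

P ≈ 3.99×10^28 W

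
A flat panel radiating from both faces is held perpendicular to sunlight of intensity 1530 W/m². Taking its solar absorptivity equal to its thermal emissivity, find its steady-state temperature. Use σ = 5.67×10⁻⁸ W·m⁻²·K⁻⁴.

Absorbed flux αS = emitted flux 2εσT⁴ per unit area; with α = ε this gives T = (S/2σ)^(1/4).
T = (1530 / (2 × 5.67×10⁻⁸))^(1/4) = (1.35×10^10)^(1/4).
T = 341 K.

T ≈ 341 K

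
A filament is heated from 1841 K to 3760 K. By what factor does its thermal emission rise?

ratio ≈ 17.4

P ∝ T⁴, so the ratio is (3760/1841)⁴ = (2.042)⁴ = 17.4.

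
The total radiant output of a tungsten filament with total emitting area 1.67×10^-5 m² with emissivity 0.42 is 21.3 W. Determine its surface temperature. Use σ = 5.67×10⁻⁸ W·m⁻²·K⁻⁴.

From P = εσAT⁴, T = (P / εσA)^(1/4) = (21.3 / (0.42 × 5.67×10⁻⁸ × 1.67×10^-5))^(1/4).
T = (5.36×10^13)^(1/4) = 2710 K.

T ≈ 2710 K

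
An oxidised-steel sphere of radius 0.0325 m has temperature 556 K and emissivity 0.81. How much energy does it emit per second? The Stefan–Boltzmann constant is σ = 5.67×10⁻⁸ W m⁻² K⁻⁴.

A = 4πr² = 4π × (0.0325)² = 0.0133 m².
Stefan–Boltzmann: P = εσAT⁴ = 0.81 × 5.67×10⁻⁸ × 0.0133 × (556)⁴ = 0.81 × 5.67×10⁻⁸ × 0.0133 × 9.56×10^10.
P = 58.3 W.

P ≈ 58.3 W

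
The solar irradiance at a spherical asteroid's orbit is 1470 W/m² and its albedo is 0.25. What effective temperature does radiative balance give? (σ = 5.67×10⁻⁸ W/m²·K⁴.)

Power absorbed = (1−a)S·πR²; power emitted = 4πR²σT⁴. Equating and cancelling πR²:
T = ((1−a)S / 4σ)^(1/4) = (1100 / (4 × 5.67×10⁻⁸))^(1/4) = (4.86×10^9)^(1/4).
T = 264 K.

T ≈ 264 K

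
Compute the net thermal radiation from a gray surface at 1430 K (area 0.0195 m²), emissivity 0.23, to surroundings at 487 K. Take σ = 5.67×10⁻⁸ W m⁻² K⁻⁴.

Q ≈ 1050 W

Q = εσA(T⁴ − T_s⁴). T⁴ − T_s⁴ = (1430)⁴ − (487)⁴ = 4.18×10^12 − 5.62×10^10 = 4.13×10^12 K⁴.
Q = 0.23 × 5.67×10⁻⁸ × 0.0195 × 4.13×10^12 = 1050 W.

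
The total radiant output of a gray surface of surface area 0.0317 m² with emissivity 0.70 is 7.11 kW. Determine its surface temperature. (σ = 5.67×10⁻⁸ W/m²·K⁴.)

From P = εσAT⁴, T = (P / εσA)^(1/4) = (7110 / (0.70 × 5.67×10⁻⁸ × 0.0317))^(1/4).
T = (5.65×10^12)^(1/4) = 1540 K.

T ≈ 1540 K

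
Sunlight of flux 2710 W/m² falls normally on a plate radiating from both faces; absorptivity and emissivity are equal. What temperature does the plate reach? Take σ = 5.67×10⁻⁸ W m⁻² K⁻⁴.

Absorbed flux αS = emitted flux 2εσT⁴ per unit area; with α = ε this gives T = (S/2σ)^(1/4).
T = (2710 / (2 × 5.67×10⁻⁸))^(1/4) = (2.39×10^10)^(1/4).
T = 393 K.

T ≈ 393 K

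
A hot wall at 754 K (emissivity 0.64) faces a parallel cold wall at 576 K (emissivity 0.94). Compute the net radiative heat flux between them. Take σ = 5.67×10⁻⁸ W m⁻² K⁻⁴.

For two large parallel gray plates, q = σ(T₁⁴ − T₂⁴) / (1/ε₁ + 1/ε₂ − 1).
1/ε₁ + 1/ε₂ − 1 = 1/0.64 + 1/0.94 − 1 = 1.626.
T₁⁴ − T₂⁴ = 3.23×10^11 − 1.10×10^11 = 2.13×10^11 K⁴.
q = 5.67×10⁻⁸ × 2.13×10^11 / 1.626 = 7430 W/m².

q ≈ 7430 W/m²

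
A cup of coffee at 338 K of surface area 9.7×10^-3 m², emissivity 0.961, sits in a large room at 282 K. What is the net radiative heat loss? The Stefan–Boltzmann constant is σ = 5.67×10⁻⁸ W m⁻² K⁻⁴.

Q ≈ 3.56 W

Q = εσA(T⁴ − T_s⁴). T⁴ − T_s⁴ = (338)⁴ − (282)⁴ = 1.31×10^10 − 6.32×10^9 = 6.73×10^9 K⁴.
Q = 0.961 × 5.67×10⁻⁸ × 9.70×10^-3 × 6.73×10^9 = 3.56 W.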